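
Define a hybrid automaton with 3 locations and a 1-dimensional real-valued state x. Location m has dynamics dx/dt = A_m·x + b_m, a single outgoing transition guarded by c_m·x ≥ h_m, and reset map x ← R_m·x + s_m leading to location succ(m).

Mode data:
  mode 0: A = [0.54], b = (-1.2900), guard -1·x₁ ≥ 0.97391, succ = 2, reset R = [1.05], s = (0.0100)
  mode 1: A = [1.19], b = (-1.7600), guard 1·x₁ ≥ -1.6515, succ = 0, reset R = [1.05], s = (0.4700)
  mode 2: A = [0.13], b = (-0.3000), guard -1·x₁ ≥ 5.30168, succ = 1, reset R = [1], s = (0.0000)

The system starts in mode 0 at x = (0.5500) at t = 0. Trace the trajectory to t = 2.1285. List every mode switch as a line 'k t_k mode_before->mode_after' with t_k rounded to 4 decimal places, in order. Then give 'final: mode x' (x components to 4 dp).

Mode 0: guard c·x = 0.9739 hit at Δt = 1.1178 (t = 1.1178), x⁻ = (-0.9739) → reset → x⁺ = (-1.0126), jump to mode 2
Mode 2: flow for 1.0107 to horizon, guard not reached → x = (-1.4788)

1 1.1178 0->2
final: 2 -1.4788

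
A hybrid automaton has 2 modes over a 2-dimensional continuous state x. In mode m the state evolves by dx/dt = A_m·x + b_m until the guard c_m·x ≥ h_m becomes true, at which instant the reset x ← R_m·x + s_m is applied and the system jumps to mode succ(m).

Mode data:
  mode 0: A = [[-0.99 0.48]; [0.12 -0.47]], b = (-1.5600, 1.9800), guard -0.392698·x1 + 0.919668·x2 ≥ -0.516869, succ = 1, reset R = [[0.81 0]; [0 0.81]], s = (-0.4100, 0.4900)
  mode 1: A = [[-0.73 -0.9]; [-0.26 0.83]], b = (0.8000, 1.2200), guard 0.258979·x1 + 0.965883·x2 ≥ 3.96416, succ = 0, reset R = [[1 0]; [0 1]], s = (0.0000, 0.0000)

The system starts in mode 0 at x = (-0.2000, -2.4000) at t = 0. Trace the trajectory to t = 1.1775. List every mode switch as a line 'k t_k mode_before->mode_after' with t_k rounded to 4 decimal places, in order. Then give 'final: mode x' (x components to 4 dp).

Mode 0: guard c·x = -0.5169 hit at Δt = 0.5156 (t = 0.5156), x⁻ = (-1.0635, -1.0161) → reset → x⁺ = (-1.2714, -0.3331), jump to mode 1
Mode 1: flow for 0.6619 to horizon, guard not reached → x = (-0.4506, 0.6863)

1 0.5156 0->1
final: 1 -0.4506 0.6863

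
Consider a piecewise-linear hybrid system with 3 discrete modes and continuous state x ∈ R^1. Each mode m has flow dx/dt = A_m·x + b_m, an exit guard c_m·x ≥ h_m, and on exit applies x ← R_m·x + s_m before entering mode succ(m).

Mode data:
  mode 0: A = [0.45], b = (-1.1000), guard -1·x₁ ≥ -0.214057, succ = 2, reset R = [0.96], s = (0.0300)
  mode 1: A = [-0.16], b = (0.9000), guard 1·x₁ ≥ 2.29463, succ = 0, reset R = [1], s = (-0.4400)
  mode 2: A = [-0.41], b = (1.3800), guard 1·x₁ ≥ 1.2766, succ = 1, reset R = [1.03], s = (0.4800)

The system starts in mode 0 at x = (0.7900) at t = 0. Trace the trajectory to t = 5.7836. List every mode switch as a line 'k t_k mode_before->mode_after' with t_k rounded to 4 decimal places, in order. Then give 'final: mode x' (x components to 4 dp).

Mode 0: guard c·x = -0.2141 hit at Δt = 0.6638 (t = 0.6638), x⁻ = (0.2141) → reset → x⁺ = (0.2355), jump to mode 2
Mode 2: guard c·x = 1.2766 hit at Δt = 0.9862 (t = 1.6500), x⁻ = (1.2766) → reset → x⁺ = (1.7949), jump to mode 1
Mode 1: guard c·x = 2.2946 hit at Δt = 0.8738 (t = 2.5238), x⁻ = (2.2946) → reset → x⁺ = (1.8546), jump to mode 0
Mode 0: guard c·x = -0.2141 hit at Δt = 2.9558 (t = 5.4796), x⁻ = (0.2141) → reset → x⁺ = (0.2355), jump to mode 2
Mode 2: flow for 0.3040 to horizon, guard not reached → x = (0.6023)

1 0.6638 0->2
2 1.6500 2->1
3 2.5238 1->0
4 5.4796 0->2
final: 2 0.6023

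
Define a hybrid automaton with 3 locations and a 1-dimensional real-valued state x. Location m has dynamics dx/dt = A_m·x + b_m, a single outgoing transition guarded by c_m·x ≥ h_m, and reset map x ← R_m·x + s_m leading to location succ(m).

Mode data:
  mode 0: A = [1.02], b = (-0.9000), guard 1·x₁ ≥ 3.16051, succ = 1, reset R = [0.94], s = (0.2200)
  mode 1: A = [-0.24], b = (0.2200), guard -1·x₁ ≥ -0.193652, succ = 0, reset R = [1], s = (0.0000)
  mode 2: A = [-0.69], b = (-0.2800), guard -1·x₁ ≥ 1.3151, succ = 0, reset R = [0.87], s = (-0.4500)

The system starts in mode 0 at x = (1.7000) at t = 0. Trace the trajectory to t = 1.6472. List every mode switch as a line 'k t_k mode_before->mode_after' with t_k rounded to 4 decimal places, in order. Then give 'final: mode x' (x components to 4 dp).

Mode 0: guard c·x = 3.1605 hit at Δt = 1.0046 (t = 1.0046), x⁻ = (3.1605) → reset → x⁺ = (3.1909), jump to mode 1
Mode 1: flow for 0.6426 to horizon, guard not reached → x = (2.8658)

1 1.0046 0->1
final: 1 2.8658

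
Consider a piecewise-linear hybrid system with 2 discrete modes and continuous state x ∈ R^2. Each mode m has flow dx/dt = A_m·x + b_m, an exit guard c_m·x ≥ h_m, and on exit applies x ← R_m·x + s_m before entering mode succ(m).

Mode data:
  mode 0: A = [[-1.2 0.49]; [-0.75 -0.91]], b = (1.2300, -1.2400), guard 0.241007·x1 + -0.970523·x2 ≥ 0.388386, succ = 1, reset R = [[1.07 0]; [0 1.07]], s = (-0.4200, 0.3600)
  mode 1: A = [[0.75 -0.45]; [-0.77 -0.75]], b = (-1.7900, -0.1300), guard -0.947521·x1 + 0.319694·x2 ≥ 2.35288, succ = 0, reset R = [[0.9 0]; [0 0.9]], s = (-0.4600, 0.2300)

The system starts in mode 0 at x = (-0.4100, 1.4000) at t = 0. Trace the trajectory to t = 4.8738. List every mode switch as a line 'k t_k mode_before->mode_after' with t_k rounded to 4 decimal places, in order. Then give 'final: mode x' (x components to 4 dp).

Mode 0: guard c·x = 0.3884 hit at Δt = 0.8661 (t = 0.8661), x⁻ = (0.6182, -0.2467) → reset → x⁺ = (0.2415, 0.0961), jump to mode 1
Mode 1: guard c·x = 2.3529 hit at Δt = 1.0173 (t = 1.8834), x⁻ = (-2.3109, 0.5108) → reset → x⁺ = (-2.5398, 0.6897), jump to mode 0
Mode 0: guard c·x = 0.3884 hit at Δt = 1.1813 (t = 3.0647), x⁻ = (0.2026, -0.3499) → reset → x⁺ = (-0.2032, -0.0144), jump to mode 1
Mode 1: guard c·x = 2.3529 hit at Δt = 0.7791 (t = 3.8438), x⁻ = (-2.3205, 0.4821) → reset → x⁺ = (-2.5485, 0.6639), jump to mode 0
Mode 0: flow for 1.0300 to horizon, guard not reached → x = (0.0547, -0.1900)

1 0.8661 0->1
2 1.8834 1->0
3 3.0647 0->1
4 3.8438 1->0
final: 0 0.0547 -0.1900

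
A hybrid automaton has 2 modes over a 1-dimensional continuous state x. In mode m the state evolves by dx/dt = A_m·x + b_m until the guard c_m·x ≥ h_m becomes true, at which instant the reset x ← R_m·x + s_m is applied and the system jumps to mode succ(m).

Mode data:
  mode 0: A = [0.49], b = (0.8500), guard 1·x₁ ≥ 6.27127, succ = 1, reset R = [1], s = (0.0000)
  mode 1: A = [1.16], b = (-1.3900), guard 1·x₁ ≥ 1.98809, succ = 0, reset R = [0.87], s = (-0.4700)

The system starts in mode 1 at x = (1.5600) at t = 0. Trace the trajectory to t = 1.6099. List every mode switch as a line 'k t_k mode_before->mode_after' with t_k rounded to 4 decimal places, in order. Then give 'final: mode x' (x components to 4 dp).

1 0.6732 1->0
final: 0 3.0037

Mode 1: guard c·x = 1.9881 hit at Δt = 0.6732 (t = 0.6732), x⁻ = (1.9881) → reset → x⁺ = (1.2596), jump to mode 0
Mode 0: flow for 0.9367 to horizon, guard not reached → x = (3.0037)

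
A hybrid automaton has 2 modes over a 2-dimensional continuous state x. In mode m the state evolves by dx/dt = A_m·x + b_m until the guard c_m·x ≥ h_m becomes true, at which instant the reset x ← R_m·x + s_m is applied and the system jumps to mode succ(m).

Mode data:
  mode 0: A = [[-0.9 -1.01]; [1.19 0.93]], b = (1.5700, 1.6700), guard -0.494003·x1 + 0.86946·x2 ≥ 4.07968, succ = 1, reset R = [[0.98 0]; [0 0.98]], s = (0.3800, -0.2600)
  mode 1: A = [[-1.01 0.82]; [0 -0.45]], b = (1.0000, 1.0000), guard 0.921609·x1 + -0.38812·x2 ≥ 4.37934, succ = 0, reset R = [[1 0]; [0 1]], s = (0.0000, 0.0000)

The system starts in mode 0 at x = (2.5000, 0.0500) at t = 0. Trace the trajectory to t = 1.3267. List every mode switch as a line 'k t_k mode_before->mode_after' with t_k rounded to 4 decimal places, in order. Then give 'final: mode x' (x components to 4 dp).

Mode 0: guard c·x = 4.0797 hit at Δt = 0.8326 (t = 0.8326), x⁻ = (0.5208, 4.9881) → reset → x⁺ = (0.8904, 4.6283), jump to mode 1
Mode 1: flow for 0.4941 to horizon, guard not reached → x = (2.3202, 4.1486)

1 0.8326 0->1
final: 1 2.3202 4.1486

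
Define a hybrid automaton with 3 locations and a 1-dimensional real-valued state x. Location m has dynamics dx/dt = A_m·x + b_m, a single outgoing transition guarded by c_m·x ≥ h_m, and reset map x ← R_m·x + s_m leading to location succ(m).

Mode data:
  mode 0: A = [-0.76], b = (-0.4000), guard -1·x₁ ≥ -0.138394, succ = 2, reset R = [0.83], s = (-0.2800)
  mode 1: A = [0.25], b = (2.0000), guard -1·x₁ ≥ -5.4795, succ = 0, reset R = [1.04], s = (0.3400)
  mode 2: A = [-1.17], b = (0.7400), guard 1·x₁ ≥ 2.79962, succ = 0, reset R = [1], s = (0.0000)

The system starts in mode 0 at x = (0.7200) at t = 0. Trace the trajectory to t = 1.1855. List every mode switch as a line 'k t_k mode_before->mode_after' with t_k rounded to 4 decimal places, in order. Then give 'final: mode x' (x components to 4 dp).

1 0.8271 0->2
final: 2 0.1081

Mode 0: guard c·x = -0.1384 hit at Δt = 0.8271 (t = 0.8271), x⁻ = (0.1384) → reset → x⁺ = (-0.1651), jump to mode 2
Mode 2: flow for 0.3584 to horizon, guard not reached → x = (0.1081)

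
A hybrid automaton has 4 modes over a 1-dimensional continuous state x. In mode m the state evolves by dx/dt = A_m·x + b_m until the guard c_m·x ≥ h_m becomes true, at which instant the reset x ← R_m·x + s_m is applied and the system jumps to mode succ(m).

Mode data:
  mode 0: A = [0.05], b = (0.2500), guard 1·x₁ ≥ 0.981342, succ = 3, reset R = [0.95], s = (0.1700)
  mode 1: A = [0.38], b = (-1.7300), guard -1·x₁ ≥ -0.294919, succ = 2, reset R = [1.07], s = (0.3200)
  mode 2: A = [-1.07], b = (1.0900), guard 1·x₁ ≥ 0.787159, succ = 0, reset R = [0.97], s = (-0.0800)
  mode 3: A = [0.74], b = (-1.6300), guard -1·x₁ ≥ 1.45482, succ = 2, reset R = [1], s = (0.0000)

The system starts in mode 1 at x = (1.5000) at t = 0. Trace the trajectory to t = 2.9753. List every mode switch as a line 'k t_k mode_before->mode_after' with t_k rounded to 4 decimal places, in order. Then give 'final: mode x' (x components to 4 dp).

1 0.8756 1->2
2 1.3463 2->0
3 2.3677 0->3
final: 3 0.4775

Mode 1: guard c·x = -0.2949 hit at Δt = 0.8756 (t = 0.8756), x⁻ = (0.2949) → reset → x⁺ = (0.6356), jump to mode 2
Mode 2: guard c·x = 0.7872 hit at Δt = 0.4707 (t = 1.3463), x⁻ = (0.7872) → reset → x⁺ = (0.6835), jump to mode 0
Mode 0: guard c·x = 0.9813 hit at Δt = 1.0214 (t = 2.3677), x⁻ = (0.9813) → reset → x⁺ = (1.1023), jump to mode 3
Mode 3: flow for 0.6076 to horizon, guard not reached → x = (0.4775)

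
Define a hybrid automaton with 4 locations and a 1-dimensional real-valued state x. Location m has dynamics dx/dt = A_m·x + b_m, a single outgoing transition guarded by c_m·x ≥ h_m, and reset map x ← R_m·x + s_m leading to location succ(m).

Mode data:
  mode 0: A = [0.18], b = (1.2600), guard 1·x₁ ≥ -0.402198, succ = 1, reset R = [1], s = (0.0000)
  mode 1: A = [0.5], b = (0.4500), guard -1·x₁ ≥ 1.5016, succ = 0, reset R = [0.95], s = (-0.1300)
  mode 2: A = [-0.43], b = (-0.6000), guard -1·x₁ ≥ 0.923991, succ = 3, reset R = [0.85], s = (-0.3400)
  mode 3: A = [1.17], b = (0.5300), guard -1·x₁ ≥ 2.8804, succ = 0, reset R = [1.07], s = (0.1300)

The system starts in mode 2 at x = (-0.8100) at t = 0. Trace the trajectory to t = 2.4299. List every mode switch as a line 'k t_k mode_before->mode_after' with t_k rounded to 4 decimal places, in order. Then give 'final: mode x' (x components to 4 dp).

Mode 2: guard c·x = 0.9240 hit at Δt = 0.5037 (t = 0.5037), x⁻ = (-0.9240) → reset → x⁺ = (-1.1254), jump to mode 3
Mode 3: guard c·x = 2.8804 hit at Δt = 1.0972 (t = 1.6009), x⁻ = (-2.8804) → reset → x⁺ = (-2.9520), jump to mode 0
Mode 0: flow for 0.8290 to horizon, guard not reached → x = (-2.3006)

1 0.5037 2->3
2 1.6009 3->0
final: 0 -2.3006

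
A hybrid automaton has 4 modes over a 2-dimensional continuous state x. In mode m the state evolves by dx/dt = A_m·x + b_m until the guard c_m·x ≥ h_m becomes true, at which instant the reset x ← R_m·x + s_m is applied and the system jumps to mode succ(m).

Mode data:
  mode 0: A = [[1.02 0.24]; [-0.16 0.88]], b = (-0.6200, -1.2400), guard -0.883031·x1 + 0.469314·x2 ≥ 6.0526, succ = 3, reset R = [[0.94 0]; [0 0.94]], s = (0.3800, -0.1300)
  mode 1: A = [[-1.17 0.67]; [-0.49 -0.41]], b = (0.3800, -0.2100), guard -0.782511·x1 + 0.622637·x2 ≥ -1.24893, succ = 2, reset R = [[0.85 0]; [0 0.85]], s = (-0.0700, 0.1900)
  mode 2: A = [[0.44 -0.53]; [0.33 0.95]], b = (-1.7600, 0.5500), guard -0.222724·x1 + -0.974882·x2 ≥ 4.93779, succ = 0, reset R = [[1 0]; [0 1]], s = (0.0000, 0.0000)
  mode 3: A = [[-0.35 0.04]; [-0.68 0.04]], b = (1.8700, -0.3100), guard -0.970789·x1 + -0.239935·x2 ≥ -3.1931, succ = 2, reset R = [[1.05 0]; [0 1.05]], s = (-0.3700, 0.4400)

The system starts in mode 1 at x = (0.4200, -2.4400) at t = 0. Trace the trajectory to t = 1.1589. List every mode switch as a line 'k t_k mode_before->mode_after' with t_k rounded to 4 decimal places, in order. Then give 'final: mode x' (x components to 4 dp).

1 0.4153 1->2
final: 2 -0.7841 -2.9069

Mode 1: guard c·x = -1.2489 hit at Δt = 0.4153 (t = 0.4153), x⁻ = (-0.1221, -2.1593) → reset → x⁺ = (-0.1738, -1.6454), jump to mode 2
Mode 2: flow for 0.7436 to horizon, guard not reached → x = (-0.7841, -2.9069)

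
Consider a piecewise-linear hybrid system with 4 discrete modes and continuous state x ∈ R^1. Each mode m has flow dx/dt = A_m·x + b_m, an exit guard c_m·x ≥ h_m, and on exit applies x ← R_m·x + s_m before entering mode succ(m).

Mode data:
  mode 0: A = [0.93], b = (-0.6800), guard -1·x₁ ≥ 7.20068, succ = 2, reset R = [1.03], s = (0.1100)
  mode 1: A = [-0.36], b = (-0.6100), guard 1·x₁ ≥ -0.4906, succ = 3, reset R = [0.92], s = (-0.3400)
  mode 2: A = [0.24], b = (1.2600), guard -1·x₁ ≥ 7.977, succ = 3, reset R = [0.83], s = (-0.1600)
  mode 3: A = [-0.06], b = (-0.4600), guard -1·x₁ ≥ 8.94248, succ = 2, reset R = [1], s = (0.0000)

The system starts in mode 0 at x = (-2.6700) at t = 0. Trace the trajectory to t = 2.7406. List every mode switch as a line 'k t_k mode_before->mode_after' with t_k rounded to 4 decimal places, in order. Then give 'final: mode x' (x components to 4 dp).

Mode 0: guard c·x = 7.2007 hit at Δt = 0.9105 (t = 0.9105), x⁻ = (-7.2007) → reset → x⁺ = (-7.3067), jump to mode 2
Mode 2: guard c·x = 7.9770 hit at Δt = 1.1754 (t = 2.0859), x⁻ = (-7.9770) → reset → x⁺ = (-6.7809), jump to mode 3
Mode 3: flow for 0.6547 to horizon, guard not reached → x = (-6.8150)

1 0.9105 0->2
2 2.0859 2->3
final: 3 -6.8150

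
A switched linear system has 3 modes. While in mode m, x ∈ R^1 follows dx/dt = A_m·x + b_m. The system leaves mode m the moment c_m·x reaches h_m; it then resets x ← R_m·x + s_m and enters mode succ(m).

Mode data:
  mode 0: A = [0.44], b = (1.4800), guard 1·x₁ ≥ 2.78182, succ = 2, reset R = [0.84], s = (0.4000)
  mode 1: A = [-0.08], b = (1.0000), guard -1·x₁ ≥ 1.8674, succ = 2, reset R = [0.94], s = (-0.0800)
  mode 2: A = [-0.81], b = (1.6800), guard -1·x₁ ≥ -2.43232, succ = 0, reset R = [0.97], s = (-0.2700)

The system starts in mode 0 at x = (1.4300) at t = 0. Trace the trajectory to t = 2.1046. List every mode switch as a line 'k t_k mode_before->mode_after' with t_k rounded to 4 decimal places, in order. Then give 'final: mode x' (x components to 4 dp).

1 0.5646 0->2
2 1.3239 2->0
3 1.5956 0->2
final: 2 2.5128

Mode 0: guard c·x = 2.7818 hit at Δt = 0.5646 (t = 0.5646), x⁻ = (2.7818) → reset → x⁺ = (2.7367), jump to mode 2
Mode 2: guard c·x = -2.4323 hit at Δt = 0.7593 (t = 1.3239), x⁻ = (2.4323) → reset → x⁺ = (2.0894), jump to mode 0
Mode 0: guard c·x = 2.7818 hit at Δt = 0.2717 (t = 1.5956), x⁻ = (2.7818) → reset → x⁺ = (2.7367), jump to mode 2
Mode 2: flow for 0.5090 to horizon, guard not reached → x = (2.5128)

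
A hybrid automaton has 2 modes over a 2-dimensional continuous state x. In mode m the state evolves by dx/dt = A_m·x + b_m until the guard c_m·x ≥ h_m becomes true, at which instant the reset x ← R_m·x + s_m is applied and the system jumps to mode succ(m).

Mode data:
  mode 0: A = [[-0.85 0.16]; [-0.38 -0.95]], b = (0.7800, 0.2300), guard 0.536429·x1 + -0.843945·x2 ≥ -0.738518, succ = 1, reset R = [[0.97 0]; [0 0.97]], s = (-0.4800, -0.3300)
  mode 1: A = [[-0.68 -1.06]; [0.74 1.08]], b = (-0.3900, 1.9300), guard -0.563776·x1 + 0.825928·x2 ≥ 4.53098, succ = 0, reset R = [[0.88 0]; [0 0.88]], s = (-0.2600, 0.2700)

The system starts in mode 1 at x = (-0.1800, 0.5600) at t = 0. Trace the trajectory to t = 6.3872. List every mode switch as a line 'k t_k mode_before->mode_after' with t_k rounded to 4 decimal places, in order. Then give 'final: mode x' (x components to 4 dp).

1 0.9940 1->0
2 2.5698 0->1
3 3.4689 1->0
4 5.0350 0->1
5 5.9290 1->0
final: 0 -0.8978 2.7874

Mode 1: guard c·x = 4.5310 hit at Δt = 0.9940 (t = 0.9940), x⁻ = (-2.1341, 4.0292) → reset → x⁺ = (-2.1380, 3.8157), jump to mode 0
Mode 0: guard c·x = -0.7385 hit at Δt = 1.5758 (t = 2.5698), x⁻ = (0.3915, 1.1239) → reset → x⁺ = (-0.1002, 0.7602), jump to mode 1
Mode 1: guard c·x = 4.5310 hit at Δt = 0.8991 (t = 3.4689), x⁻ = (-2.0503, 4.0864) → reset → x⁺ = (-2.0643, 3.8660), jump to mode 0
Mode 0: guard c·x = -0.7385 hit at Δt = 1.5662 (t = 5.0350), x⁻ = (0.4066, 1.1335) → reset → x⁺ = (-0.0856, 0.7695), jump to mode 1
Mode 1: guard c·x = 4.5310 hit at Δt = 0.8940 (t = 5.9290), x⁻ = (-2.0403, 4.0932) → reset → x⁺ = (-2.0554, 3.8721), jump to mode 0
Mode 0: flow for 0.4582 to horizon, guard not reached → x = (-0.8978, 2.7874)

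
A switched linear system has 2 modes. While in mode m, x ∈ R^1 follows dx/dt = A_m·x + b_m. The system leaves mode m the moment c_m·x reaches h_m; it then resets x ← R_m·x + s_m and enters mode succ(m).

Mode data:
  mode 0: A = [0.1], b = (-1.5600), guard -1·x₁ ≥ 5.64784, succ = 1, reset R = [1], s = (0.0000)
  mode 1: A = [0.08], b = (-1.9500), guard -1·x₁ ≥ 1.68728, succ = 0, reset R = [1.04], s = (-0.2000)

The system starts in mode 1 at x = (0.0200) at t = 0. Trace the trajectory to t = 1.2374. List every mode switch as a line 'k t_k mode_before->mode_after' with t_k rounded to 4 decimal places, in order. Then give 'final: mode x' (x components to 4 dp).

1 0.8469 1->0
final: 0 -2.6538

Mode 1: guard c·x = 1.6873 hit at Δt = 0.8469 (t = 0.8469), x⁻ = (-1.6873) → reset → x⁺ = (-1.9548), jump to mode 0
Mode 0: flow for 0.3905 to horizon, guard not reached → x = (-2.6538)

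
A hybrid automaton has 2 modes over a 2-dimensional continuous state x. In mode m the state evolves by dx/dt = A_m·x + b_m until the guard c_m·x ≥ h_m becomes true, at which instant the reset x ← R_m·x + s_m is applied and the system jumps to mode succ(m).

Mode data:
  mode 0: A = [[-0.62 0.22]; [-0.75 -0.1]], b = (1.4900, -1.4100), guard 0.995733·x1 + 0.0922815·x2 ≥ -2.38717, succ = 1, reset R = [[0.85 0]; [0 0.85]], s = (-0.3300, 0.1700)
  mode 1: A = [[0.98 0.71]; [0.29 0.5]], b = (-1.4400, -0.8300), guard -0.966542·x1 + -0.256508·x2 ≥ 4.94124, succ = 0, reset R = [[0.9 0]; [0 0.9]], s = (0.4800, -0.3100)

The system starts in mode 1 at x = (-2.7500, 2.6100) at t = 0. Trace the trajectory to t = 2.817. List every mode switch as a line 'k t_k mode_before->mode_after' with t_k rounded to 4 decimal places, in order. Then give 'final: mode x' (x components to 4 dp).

Mode 1: guard c·x = 4.9412 hit at Δt = 0.7889 (t = 0.7889), x⁻ = (-5.6374, 1.9787) → reset → x⁺ = (-4.5937, 1.4708), jump to mode 0
Mode 0: guard c·x = -2.3872 hit at Δt = 0.4928 (t = 1.2817), x⁻ = (-2.5824, 1.9964) → reset → x⁺ = (-2.5251, 1.8669), jump to mode 1
Mode 1: guard c·x = 4.9412 hit at Δt = 0.7094 (t = 1.9911), x⁻ = (-5.3902, 1.0471) → reset → x⁺ = (-4.3712, 0.6324), jump to mode 0
Mode 0: guard c·x = -2.3872 hit at Δt = 0.4911 (t = 2.4822), x⁻ = (-2.5034, 1.1437) → reset → x⁺ = (-2.4579, 1.1421), jump to mode 1
Mode 1: flow for 0.3348 to horizon, guard not reached → x = (-3.7121, 0.7281)

1 0.7889 1->0
2 1.2817 0->1
3 1.9911 1->0
4 2.4822 0->1
final: 1 -3.7121 0.7281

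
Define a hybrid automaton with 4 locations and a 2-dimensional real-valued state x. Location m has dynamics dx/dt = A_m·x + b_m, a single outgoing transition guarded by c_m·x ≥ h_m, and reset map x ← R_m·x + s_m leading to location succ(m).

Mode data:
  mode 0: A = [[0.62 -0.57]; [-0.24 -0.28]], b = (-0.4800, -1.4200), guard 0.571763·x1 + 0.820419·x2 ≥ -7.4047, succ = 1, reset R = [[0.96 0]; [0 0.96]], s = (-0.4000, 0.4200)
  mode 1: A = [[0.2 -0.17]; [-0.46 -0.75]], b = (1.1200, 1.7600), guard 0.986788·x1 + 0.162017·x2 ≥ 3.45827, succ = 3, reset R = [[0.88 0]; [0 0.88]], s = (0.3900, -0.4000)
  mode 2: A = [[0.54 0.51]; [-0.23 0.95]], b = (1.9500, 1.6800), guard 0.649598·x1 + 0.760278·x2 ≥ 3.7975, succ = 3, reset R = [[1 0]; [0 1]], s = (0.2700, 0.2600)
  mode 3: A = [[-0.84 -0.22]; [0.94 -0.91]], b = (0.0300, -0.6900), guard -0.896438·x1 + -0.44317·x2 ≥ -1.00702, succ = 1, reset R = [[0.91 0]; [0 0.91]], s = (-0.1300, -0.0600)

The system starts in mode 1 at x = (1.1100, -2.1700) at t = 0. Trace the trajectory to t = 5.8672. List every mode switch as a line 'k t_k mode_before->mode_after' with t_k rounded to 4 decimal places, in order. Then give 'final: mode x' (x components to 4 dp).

Mode 1: guard c·x = 3.4583 hit at Δt = 1.4017 (t = 1.4017), x⁻ = (3.5433, -0.2356) → reset → x⁺ = (3.5081, -0.6073), jump to mode 3
Mode 3: guard c·x = -1.0070 hit at Δt = 1.5927 (t = 2.9944), x⁻ = (0.8486, 0.5557) → reset → x⁺ = (0.6422, 0.4457), jump to mode 1
Mode 1: guard c·x = 3.4583 hit at Δt = 2.0144 (t = 5.0088), x⁻ = (3.3650, 0.8501) → reset → x⁺ = (3.3512, 0.3481), jump to mode 3
Mode 3: flow for 0.8584 to horizon, guard not reached → x = (1.5312, 0.9949)

1 1.4017 1->3
2 2.9944 3->1
3 5.0088 1->3
final: 3 1.5312 0.9949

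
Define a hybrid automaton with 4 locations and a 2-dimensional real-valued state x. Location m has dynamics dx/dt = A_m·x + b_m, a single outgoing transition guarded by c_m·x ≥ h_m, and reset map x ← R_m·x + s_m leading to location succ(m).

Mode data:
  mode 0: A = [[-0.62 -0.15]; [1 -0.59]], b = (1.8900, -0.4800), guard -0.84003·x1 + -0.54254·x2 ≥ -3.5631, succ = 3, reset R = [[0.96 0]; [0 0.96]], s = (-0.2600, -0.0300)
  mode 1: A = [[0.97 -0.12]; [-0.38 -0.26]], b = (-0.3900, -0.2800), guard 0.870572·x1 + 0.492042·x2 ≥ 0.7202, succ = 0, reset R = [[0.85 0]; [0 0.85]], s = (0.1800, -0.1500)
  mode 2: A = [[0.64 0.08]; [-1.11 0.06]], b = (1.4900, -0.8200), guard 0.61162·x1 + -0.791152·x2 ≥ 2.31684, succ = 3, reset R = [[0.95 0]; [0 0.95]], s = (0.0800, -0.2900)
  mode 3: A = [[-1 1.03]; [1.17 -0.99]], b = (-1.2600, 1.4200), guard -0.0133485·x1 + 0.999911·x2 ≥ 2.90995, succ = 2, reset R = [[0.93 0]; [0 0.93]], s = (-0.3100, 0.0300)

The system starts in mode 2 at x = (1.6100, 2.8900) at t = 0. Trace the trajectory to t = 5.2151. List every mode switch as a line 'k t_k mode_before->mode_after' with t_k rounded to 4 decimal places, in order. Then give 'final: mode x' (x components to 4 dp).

Mode 2: guard c·x = 2.3168 hit at Δt = 0.7172 (t = 0.7172), x⁻ = (4.0360, 0.1917) → reset → x⁺ = (3.9142, -0.1079), jump to mode 3
Mode 3: guard c·x = 2.9099 hit at Δt = 1.4265 (t = 2.1437), x⁻ = (1.7697, 2.9338) → reset → x⁺ = (1.3358, 2.7585), jump to mode 2
Mode 2: guard c·x = 2.3168 hit at Δt = 0.7780 (t = 2.9217), x⁻ = (3.8373, 0.0381) → reset → x⁺ = (3.7255, -0.2538), jump to mode 3
Mode 3: guard c·x = 2.9099 hit at Δt = 1.8471 (t = 4.7688), x⁻ = (1.6113, 2.9317) → reset → x⁺ = (1.1885, 2.7565), jump to mode 2
Mode 2: flow for 0.4463 to horizon, guard not reached → x = (2.4437, 1.5632)

1 0.7172 2->3
2 2.1437 3->2
3 2.9217 2->3
4 4.7688 3->2
final: 2 2.4437 1.5632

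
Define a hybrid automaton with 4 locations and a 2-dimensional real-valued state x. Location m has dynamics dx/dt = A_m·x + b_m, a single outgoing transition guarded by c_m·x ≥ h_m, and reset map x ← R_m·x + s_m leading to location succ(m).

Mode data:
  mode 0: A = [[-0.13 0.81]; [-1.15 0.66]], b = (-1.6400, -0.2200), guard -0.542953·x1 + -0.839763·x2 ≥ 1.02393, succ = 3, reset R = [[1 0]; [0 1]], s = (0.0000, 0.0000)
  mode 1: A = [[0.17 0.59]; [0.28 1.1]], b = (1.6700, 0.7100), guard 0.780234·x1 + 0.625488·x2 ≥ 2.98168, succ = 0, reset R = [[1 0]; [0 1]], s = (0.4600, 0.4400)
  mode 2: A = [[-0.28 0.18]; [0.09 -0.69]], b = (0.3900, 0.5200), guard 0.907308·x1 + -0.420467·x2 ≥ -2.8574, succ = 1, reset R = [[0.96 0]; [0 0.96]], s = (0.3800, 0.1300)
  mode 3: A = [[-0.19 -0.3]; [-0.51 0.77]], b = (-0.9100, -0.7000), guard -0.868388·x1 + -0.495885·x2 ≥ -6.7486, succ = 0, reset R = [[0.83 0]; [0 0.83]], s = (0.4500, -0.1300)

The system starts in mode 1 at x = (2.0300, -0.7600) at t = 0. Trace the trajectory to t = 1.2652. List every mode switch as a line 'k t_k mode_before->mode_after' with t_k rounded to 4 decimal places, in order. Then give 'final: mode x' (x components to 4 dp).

Mode 1: guard c·x = 2.9817 hit at Δt = 0.8744 (t = 0.8744), x⁻ = (3.6969, 0.1555) → reset → x⁺ = (4.1569, 0.5955), jump to mode 0
Mode 0: flow for 0.3908 to horizon, guard not reached → x = (3.2237, -1.2527)

1 0.8744 1->0
final: 0 3.2237 -1.2527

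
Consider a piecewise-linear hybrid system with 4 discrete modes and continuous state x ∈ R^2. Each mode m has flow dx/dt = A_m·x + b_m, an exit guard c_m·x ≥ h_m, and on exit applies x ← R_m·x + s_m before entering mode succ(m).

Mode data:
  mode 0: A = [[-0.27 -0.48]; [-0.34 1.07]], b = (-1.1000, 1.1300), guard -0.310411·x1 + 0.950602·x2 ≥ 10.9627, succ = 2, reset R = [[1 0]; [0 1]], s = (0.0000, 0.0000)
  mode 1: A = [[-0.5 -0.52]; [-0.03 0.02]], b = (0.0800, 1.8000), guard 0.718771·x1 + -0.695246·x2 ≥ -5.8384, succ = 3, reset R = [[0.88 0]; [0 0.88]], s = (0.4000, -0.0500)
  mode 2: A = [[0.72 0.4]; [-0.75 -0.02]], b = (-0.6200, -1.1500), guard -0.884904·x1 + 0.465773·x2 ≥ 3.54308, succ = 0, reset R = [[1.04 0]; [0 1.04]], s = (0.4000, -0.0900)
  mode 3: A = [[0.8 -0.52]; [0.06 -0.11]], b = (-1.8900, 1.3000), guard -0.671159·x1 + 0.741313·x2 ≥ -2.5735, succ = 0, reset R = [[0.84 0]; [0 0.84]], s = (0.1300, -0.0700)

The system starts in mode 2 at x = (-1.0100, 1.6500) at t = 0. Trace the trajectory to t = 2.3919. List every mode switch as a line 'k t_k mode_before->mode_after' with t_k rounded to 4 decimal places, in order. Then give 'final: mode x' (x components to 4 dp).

1 1.5245 2->0
final: 0 -4.7076 8.1371

Mode 2: guard c·x = 3.5431 hit at Δt = 1.5245 (t = 1.5245), x⁻ = (-2.9827, 1.9402) → reset → x⁺ = (-2.7020, 1.9278), jump to mode 0
Mode 0: flow for 0.8674 to horizon, guard not reached → x = (-4.7076, 8.1371)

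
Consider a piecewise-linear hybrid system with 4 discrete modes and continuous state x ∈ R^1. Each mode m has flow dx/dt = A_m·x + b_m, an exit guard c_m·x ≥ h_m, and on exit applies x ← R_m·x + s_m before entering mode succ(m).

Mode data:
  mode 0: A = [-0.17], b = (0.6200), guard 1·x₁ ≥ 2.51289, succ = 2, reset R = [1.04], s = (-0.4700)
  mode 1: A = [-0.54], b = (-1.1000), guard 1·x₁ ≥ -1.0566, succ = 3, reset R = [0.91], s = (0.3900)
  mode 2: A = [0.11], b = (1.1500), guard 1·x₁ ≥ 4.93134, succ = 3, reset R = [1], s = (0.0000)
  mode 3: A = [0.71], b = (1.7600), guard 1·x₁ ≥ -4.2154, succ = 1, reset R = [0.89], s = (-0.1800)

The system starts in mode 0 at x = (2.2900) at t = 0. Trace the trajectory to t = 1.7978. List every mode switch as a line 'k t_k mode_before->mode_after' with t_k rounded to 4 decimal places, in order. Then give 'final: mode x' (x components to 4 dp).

1 1.0554 0->2
final: 2 3.2154

Mode 0: guard c·x = 2.5129 hit at Δt = 1.0554 (t = 1.0554), x⁻ = (2.5129) → reset → x⁺ = (2.1434), jump to mode 2
Mode 2: flow for 0.7424 to horizon, guard not reached → x = (3.2154)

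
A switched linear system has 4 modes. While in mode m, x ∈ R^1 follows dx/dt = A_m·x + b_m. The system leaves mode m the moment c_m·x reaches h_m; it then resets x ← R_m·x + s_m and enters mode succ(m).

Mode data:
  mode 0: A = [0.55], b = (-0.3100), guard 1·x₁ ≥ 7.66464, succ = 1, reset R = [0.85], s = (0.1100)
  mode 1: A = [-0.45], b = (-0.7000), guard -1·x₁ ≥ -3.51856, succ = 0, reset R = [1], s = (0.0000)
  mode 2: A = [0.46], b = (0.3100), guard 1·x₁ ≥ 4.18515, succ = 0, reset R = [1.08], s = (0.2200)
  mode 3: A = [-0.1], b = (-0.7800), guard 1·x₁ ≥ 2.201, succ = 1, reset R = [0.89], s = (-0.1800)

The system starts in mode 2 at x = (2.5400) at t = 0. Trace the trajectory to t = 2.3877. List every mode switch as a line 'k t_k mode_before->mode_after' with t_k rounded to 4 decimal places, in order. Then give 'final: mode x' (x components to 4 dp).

Mode 2: guard c·x = 4.1852 hit at Δt = 0.8986 (t = 0.8986), x⁻ = (4.1852) → reset → x⁺ = (4.7400), jump to mode 0
Mode 0: guard c·x = 7.6646 hit at Δt = 0.9651 (t = 1.8637), x⁻ = (7.6646) → reset → x⁺ = (6.6249), jump to mode 1
Mode 1: flow for 0.5240 to horizon, guard not reached → x = (4.9065)

1 0.8986 2->0
2 1.8637 0->1
final: 1 4.9065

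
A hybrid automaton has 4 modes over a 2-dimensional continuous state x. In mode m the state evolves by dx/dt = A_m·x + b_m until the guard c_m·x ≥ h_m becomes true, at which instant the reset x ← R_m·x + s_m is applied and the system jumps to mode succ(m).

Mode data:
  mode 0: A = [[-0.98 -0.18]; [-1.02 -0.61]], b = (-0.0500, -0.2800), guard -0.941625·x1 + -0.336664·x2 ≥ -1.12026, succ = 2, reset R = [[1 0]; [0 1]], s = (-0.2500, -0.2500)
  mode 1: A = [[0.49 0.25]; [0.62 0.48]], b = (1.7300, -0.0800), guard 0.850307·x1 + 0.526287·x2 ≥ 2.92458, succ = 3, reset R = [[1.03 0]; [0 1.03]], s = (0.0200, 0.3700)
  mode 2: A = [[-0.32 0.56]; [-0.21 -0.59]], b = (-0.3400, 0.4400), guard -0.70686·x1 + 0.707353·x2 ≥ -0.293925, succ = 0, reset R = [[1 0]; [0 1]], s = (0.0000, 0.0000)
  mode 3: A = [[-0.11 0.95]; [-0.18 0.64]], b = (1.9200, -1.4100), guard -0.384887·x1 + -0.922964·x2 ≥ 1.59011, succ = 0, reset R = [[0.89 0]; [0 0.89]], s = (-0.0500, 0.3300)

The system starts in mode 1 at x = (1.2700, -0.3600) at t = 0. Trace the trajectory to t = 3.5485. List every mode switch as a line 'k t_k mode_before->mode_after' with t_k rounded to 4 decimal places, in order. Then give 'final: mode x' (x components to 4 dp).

1 0.6762 1->3
2 2.2381 3->0
3 2.7494 0->2
final: 2 0.3097 -2.1771

Mode 1: guard c·x = 2.9246 hit at Δt = 0.6762 (t = 0.6762), x⁻ = (3.1453, 0.4752) → reset → x⁺ = (3.2597, 0.8595), jump to mode 3
Mode 3: guard c·x = 1.5901 hit at Δt = 1.5619 (t = 2.2381), x⁻ = (4.1622, -3.4585) → reset → x⁺ = (3.6544, -2.7481), jump to mode 0
Mode 0: guard c·x = -1.1203 hit at Δt = 0.5113 (t = 2.7494), x⁻ = (2.4259, -3.4574) → reset → x⁺ = (2.1759, -3.7074), jump to mode 2
Mode 2: flow for 0.7991 to horizon, guard not reached → x = (0.3097, -2.1771)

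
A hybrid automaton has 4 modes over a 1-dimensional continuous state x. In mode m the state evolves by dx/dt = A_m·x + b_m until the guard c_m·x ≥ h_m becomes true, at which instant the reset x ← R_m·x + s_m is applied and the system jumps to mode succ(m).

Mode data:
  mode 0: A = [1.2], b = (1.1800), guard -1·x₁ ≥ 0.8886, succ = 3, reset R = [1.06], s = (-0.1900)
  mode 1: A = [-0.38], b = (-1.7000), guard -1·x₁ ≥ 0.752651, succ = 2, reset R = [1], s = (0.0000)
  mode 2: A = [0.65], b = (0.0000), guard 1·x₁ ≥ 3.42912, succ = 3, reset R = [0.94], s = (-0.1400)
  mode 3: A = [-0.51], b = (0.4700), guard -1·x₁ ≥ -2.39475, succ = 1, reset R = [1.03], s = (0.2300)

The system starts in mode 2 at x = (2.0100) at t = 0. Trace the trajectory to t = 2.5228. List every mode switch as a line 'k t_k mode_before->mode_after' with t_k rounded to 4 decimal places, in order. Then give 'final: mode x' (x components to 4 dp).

Mode 2: guard c·x = 3.4291 hit at Δt = 0.8218 (t = 0.8218), x⁻ = (3.4291) → reset → x⁺ = (3.0834), jump to mode 3
Mode 3: guard c·x = -2.3948 hit at Δt = 0.7520 (t = 1.5738), x⁻ = (2.3948) → reset → x⁺ = (2.6966), jump to mode 1
Mode 1: flow for 0.9490 to horizon, guard not reached → x = (0.5257)

1 0.8218 2->3
2 1.5738 3->1
final: 1 0.5257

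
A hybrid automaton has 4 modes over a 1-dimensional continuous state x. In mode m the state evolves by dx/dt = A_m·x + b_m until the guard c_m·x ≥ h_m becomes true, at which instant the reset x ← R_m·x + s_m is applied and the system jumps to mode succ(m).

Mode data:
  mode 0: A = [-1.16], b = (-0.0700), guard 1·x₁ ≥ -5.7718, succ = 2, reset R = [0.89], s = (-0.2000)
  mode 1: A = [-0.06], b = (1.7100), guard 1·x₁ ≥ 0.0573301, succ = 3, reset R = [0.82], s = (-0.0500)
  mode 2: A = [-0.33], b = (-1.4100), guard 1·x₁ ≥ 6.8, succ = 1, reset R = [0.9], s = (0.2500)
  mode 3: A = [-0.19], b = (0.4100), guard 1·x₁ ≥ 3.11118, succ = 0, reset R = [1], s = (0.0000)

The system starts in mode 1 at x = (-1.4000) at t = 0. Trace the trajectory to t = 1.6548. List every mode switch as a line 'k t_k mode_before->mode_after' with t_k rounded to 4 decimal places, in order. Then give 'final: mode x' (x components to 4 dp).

1 0.8328 1->3
final: 3 0.3095

Mode 1: guard c·x = 0.0573 hit at Δt = 0.8328 (t = 0.8328), x⁻ = (0.0573) → reset → x⁺ = (-0.0030), jump to mode 3
Mode 3: flow for 0.8220 to horizon, guard not reached → x = (0.3095)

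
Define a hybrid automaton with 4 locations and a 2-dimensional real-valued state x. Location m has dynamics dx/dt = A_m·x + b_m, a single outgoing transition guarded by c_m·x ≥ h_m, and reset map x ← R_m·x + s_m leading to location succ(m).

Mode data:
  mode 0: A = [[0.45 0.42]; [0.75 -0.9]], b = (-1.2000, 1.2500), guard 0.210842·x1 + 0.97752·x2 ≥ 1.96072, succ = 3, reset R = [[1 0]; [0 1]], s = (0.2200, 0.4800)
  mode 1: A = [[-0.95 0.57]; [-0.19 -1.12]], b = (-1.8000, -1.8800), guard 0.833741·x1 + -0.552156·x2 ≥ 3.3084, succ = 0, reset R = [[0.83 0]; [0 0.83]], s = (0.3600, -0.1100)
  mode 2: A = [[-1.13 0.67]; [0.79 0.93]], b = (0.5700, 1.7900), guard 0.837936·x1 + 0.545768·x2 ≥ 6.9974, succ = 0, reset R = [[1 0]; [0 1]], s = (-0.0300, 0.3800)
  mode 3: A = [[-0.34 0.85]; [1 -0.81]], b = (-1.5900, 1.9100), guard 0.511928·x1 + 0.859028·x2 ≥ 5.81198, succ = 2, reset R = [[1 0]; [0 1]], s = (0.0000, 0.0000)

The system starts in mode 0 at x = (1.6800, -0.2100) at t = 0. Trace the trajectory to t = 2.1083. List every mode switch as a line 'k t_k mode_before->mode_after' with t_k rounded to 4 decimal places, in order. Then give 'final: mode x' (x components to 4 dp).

1 1.1922 0->3
final: 3 1.9546 3.4198

Mode 0: guard c·x = 1.9607 hit at Δt = 1.1922 (t = 1.1922), x⁻ = (1.5266, 1.6765) → reset → x⁺ = (1.7466, 2.1565), jump to mode 3
Mode 3: flow for 0.9161 to horizon, guard not reached → x = (1.9546, 3.4198)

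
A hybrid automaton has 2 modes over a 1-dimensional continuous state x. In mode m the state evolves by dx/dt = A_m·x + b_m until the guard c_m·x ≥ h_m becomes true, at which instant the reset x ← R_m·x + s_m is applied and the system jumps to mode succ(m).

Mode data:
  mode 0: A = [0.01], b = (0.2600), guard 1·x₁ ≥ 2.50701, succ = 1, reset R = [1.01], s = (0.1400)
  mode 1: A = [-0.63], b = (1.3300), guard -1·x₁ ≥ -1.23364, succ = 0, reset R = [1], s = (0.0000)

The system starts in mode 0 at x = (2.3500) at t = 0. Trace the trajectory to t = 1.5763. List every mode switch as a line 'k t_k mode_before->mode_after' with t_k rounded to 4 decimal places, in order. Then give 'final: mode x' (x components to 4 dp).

1 0.5523 0->1
final: 1 2.4054

Mode 0: guard c·x = 2.5070 hit at Δt = 0.5523 (t = 0.5523), x⁻ = (2.5070) → reset → x⁺ = (2.6721), jump to mode 1
Mode 1: flow for 1.0240 to horizon, guard not reached → x = (2.4054)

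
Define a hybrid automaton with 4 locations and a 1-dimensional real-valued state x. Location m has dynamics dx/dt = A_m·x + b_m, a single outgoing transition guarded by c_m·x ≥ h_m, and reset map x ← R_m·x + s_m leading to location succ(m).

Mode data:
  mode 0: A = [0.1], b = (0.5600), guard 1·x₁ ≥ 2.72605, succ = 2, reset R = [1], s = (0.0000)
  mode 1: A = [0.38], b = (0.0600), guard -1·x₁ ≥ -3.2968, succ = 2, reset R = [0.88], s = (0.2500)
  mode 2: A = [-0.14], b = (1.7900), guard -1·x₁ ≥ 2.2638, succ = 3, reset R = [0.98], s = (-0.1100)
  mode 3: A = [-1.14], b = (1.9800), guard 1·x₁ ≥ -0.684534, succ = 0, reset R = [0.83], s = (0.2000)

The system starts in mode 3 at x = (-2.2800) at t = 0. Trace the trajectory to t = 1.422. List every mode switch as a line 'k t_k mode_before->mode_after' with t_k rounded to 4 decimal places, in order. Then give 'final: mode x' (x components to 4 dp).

1 0.4440 3->0
final: 0 0.1694

Mode 3: guard c·x = -0.6845 hit at Δt = 0.4440 (t = 0.4440), x⁻ = (-0.6845) → reset → x⁺ = (-0.3682), jump to mode 0
Mode 0: flow for 0.9780 to horizon, guard not reached → x = (0.1694)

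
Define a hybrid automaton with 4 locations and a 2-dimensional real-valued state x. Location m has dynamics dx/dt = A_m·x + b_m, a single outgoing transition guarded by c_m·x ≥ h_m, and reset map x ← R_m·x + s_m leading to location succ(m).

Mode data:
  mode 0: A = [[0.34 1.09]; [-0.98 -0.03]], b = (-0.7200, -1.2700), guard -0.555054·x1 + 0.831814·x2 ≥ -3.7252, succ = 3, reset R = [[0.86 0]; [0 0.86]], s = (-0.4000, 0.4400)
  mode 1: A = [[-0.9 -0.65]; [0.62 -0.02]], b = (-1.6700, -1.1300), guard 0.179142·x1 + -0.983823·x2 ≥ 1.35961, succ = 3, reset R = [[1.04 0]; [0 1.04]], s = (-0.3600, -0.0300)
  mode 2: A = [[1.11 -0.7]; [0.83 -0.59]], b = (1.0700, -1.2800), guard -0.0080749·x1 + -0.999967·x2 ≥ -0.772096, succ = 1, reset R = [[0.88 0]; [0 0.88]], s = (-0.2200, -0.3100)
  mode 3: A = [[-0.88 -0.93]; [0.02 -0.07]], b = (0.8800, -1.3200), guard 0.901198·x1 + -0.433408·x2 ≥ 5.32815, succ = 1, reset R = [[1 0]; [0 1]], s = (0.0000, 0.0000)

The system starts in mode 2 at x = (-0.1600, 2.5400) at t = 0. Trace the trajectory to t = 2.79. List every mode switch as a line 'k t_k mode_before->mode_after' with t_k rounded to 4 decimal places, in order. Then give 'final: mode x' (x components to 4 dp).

1 0.6935 2->1
2 1.8097 1->3
final: 3 1.3790 -2.8087

Mode 2: guard c·x = -0.7721 hit at Δt = 0.6935 (t = 0.6935), x⁻ = (-0.4901, 0.7761) → reset → x⁺ = (-0.6513, 0.3729), jump to mode 1
Mode 1: guard c·x = 1.3596 hit at Δt = 1.1162 (t = 1.8097), x⁻ = (-1.0732, -1.5774) → reset → x⁺ = (-1.4761, -1.6705), jump to mode 3
Mode 3: flow for 0.9803 to horizon, guard not reached → x = (1.3790, -2.8087)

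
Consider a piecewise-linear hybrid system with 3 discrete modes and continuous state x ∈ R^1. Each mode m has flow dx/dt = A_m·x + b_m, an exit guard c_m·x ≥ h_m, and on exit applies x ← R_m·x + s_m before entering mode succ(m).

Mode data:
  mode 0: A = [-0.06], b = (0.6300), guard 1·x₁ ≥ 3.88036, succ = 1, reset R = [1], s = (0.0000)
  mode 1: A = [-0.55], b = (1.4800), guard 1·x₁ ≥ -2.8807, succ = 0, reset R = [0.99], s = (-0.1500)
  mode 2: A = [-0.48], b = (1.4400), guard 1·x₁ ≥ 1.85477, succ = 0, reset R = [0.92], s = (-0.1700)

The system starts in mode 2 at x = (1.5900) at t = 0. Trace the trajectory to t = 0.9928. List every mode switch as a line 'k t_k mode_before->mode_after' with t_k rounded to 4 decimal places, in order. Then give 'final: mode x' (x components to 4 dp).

1 0.4333 2->0
final: 0 1.8323

Mode 2: guard c·x = 1.8548 hit at Δt = 0.4333 (t = 0.4333), x⁻ = (1.8548) → reset → x⁺ = (1.5364), jump to mode 0
Mode 0: flow for 0.5595 to horizon, guard not reached → x = (1.8323)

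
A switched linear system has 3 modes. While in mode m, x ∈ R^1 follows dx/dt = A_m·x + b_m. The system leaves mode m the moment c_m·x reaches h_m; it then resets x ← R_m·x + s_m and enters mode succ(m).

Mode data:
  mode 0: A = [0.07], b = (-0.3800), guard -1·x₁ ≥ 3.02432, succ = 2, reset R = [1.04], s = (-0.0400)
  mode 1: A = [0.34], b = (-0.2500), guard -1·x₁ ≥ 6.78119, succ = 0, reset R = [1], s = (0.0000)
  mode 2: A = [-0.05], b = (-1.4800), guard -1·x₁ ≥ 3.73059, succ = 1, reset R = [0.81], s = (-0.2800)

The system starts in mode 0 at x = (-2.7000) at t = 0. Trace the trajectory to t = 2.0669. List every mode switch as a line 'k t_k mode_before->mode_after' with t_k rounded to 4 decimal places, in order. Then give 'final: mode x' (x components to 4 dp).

Mode 0: guard c·x = 3.0243 hit at Δt = 0.5589 (t = 0.5589), x⁻ = (-3.0243) → reset → x⁺ = (-3.1853), jump to mode 2
Mode 2: guard c·x = 3.7306 hit at Δt = 0.4172 (t = 0.9761), x⁻ = (-3.7306) → reset → x⁺ = (-3.3018), jump to mode 1
Mode 1: flow for 1.0908 to horizon, guard not reached → x = (-5.1144)

1 0.5589 0->2
2 0.9761 2->1
final: 1 -5.1144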